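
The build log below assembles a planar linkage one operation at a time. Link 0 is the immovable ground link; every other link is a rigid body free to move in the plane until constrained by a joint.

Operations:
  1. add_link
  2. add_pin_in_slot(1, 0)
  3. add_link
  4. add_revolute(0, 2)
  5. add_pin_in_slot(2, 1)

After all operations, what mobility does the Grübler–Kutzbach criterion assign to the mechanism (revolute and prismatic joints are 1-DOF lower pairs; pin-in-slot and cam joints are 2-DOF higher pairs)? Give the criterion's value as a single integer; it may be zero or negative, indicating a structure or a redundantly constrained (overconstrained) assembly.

M = 2

(L,J1,J2)=(1,0,0); link0 fixed
link1: (2,0,0)
PS 1-0 [J2]: (2,0,1)
link2: (3,0,1)
R 0-2 [J1]: (3,1,1)
PS 2-1 [J2]: (3,1,2)
Grübler: 3·2 − 2·1 − 2 = 2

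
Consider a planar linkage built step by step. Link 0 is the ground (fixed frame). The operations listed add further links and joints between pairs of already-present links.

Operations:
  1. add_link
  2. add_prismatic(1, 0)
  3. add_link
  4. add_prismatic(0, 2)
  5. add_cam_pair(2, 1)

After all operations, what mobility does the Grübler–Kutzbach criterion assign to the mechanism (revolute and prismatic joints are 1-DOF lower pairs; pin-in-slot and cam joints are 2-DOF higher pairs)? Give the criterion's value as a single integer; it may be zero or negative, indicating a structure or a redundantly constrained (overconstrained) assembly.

M = 1

[1;0;0] (link 0 is ground)
L+ [2;0;0]
P(1,0)∈J1 [2;1;0]
L+ [3;1;0]
P(0,2)∈J1 [3;2;0]
C(2,1)∈J2 [3;2;1]
mobility = 6 − 4 − 1 = 1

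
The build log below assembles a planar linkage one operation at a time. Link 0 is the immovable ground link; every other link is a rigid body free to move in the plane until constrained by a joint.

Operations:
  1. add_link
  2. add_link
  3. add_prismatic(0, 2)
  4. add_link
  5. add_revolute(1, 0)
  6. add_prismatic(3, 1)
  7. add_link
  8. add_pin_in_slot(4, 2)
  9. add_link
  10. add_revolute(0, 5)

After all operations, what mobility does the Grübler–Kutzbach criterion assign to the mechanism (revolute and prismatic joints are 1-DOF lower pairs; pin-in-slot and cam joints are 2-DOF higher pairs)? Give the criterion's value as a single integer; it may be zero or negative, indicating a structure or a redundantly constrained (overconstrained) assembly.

M = 6

link 0 = ground. State L|J1|J2 = 1|0|0
+link1  2|0|0
+link2  3|0|0
P(0,2) f=1→J1  3|1|0
+link3  4|1|0
R(1,0) f=1→J1  4|2|0
P(3,1) f=1→J1  4|3|0
+link4  5|3|0
PS(4,2) f=2→J2  5|3|1
+link5  6|3|1
R(0,5) f=1→J1  6|4|1
M = 3(6−1)−2·4−1 = 15−8−1 = 6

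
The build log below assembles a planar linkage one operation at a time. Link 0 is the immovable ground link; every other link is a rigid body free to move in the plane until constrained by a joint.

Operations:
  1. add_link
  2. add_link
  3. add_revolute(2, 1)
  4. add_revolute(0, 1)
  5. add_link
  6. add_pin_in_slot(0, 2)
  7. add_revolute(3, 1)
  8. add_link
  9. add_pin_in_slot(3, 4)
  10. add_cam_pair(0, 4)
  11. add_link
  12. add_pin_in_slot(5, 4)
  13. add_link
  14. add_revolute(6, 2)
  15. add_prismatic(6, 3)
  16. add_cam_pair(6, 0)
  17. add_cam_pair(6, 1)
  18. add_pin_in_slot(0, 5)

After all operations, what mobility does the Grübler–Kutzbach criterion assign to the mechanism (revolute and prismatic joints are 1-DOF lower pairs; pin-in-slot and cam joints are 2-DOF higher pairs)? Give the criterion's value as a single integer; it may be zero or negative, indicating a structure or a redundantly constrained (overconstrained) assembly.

link 0 = ground. State L|J1|J2 = 1|0|0
+link1  2|0|0
+link2  3|0|0
R(2,1) f=1→J1  3|1|0
R(0,1) f=1→J1  3|2|0
+link3  4|2|0
PS(0,2) f=2→J2  4|2|1
R(3,1) f=1→J1  4|3|1
+link4  5|3|1
PS(3,4) f=2→J2  5|3|2
C(0,4) f=2→J2  5|3|3
+link5  6|3|3
PS(5,4) f=2→J2  6|3|4
+link6  7|3|4
R(6,2) f=1→J1  7|4|4
P(6,3) f=1→J1  7|5|4
C(6,0) f=2→J2  7|5|5
C(6,1) f=2→J2  7|5|6
PS(0,5) f=2→J2  7|5|7
M = 3(7−1)−2·5−7 = 18−10−7 = 1

M = 1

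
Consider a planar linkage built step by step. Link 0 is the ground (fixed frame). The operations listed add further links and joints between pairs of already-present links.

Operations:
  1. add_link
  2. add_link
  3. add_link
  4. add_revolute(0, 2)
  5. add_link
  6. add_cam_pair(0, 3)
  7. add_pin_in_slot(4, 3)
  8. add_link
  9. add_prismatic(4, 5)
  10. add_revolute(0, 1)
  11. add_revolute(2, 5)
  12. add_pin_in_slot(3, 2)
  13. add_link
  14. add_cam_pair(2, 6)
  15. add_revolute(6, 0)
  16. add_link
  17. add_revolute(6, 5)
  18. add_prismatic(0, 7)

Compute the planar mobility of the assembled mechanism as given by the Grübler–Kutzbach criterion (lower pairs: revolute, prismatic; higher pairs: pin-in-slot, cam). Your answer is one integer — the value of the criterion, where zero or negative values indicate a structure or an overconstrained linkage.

link 0 = ground. State L|J1|J2 = 1|0|0
+link1  2|0|0
+link2  3|0|0
+link3  4|0|0
R(0,2) f=1→J1  4|1|0
+link4  5|1|0
C(0,3) f=2→J2  5|1|1
PS(4,3) f=2→J2  5|1|2
+link5  6|1|2
P(4,5) f=1→J1  6|2|2
R(0,1) f=1→J1  6|3|2
R(2,5) f=1→J1  6|4|2
PS(3,2) f=2→J2  6|4|3
+link6  7|4|3
C(2,6) f=2→J2  7|4|4
R(6,0) f=1→J1  7|5|4
+link7  8|5|4
R(6,5) f=1→J1  8|6|4
P(0,7) f=1→J1  8|7|4
M = 3(8−1)−2·7−4 = 21−14−4 = 3

M = 3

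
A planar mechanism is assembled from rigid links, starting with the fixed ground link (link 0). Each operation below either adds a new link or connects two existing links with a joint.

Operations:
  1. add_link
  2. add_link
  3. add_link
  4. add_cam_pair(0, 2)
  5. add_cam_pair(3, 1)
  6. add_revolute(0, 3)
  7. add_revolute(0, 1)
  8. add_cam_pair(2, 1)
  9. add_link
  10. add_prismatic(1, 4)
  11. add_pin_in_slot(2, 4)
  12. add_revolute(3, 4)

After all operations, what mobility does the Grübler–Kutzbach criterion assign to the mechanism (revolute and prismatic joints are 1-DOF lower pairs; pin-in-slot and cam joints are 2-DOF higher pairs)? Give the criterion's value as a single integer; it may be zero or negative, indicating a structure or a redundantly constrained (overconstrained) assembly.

M = 0

(L,J1,J2)=(1,0,0); link0 fixed
link1: (2,0,0)
link2: (3,0,0)
link3: (4,0,0)
C 0-2 [J2]: (4,0,1)
C 3-1 [J2]: (4,0,2)
R 0-3 [J1]: (4,1,2)
R 0-1 [J1]: (4,2,2)
C 2-1 [J2]: (4,2,3)
link4: (5,2,3)
P 1-4 [J1]: (5,3,3)
PS 2-4 [J2]: (5,3,4)
R 3-4 [J1]: (5,4,4)
Grübler: 3·4 − 2·4 − 4 = 0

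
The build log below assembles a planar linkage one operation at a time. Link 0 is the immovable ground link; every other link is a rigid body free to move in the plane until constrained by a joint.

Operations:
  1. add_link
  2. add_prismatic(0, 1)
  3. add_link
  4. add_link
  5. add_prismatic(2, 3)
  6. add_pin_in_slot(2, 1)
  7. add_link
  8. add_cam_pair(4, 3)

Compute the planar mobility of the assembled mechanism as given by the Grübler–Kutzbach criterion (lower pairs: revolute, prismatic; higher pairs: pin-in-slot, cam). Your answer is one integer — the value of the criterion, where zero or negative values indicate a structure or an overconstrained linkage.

L=1 J1=0 J2=0
add link → L=2 J1=0 J2=0
P@0,1 dof=1 J1 → L=2 J1=1 J2=0
add link → L=3 J1=1 J2=0
add link → L=4 J1=1 J2=0
P@2,3 dof=1 J1 → L=4 J1=2 J2=0
PS@2,1 dof=2 J2 → L=4 J1=2 J2=1
add link → L=5 J1=2 J2=1
C@4,3 dof=2 J2 → L=5 J1=2 J2=2
M=3(L−1)−2J1−J2=3·4−2·2−2=6

M = 6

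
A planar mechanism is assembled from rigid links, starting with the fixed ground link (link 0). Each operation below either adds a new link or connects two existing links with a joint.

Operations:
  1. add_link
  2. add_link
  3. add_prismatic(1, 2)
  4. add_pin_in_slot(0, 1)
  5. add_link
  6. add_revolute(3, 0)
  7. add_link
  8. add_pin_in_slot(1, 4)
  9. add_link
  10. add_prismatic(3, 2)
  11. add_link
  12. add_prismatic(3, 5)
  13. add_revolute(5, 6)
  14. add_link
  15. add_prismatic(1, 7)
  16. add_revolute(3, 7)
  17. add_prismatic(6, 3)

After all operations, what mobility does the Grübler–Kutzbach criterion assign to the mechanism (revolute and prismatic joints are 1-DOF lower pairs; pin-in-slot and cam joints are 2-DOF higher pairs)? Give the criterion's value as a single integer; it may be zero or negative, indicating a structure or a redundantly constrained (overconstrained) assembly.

M = 3

[1;0;0] (link 0 is ground)
L+ [2;0;0]
L+ [3;0;0]
P(1,2)∈J1 [3;1;0]
PS(0,1)∈J2 [3;1;1]
L+ [4;1;1]
R(3,0)∈J1 [4;2;1]
L+ [5;2;1]
PS(1,4)∈J2 [5;2;2]
L+ [6;2;2]
P(3,2)∈J1 [6;3;2]
L+ [7;3;2]
P(3,5)∈J1 [7;4;2]
R(5,6)∈J1 [7;5;2]
L+ [8;5;2]
P(1,7)∈J1 [8;6;2]
R(3,7)∈J1 [8;7;2]
P(6,3)∈J1 [8;8;2]
mobility = 21 − 16 − 2 = 3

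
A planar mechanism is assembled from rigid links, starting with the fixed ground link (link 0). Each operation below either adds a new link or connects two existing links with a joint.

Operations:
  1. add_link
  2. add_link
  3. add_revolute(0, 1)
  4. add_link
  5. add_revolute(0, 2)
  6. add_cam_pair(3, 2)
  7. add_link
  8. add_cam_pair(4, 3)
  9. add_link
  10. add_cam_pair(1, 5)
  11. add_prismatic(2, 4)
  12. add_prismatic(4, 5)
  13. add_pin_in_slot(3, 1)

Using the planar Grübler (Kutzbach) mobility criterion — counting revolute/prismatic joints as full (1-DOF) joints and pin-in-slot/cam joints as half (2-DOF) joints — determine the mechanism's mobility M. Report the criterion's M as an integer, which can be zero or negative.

M = 3

(L,J1,J2)=(1,0,0); link0 fixed
link1: (2,0,0)
link2: (3,0,0)
R 0-1 [J1]: (3,1,0)
link3: (4,1,0)
R 0-2 [J1]: (4,2,0)
C 3-2 [J2]: (4,2,1)
link4: (5,2,1)
C 4-3 [J2]: (5,2,2)
link5: (6,2,2)
C 1-5 [J2]: (6,2,3)
P 2-4 [J1]: (6,3,3)
P 4-5 [J1]: (6,4,3)
PS 3-1 [J2]: (6,4,4)
Grübler: 3·5 − 2·4 − 4 = 3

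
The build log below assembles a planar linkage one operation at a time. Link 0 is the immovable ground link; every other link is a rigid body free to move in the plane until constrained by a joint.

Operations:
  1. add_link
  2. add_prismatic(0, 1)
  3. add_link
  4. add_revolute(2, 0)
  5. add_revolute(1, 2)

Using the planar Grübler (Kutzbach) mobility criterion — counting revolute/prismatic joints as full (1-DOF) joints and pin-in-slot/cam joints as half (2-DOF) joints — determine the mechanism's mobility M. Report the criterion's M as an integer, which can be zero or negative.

M = 0

L=1 J1=0 J2=0
add link → L=2 J1=0 J2=0
P@0,1 dof=1 J1 → L=2 J1=1 J2=0
add link → L=3 J1=1 J2=0
R@2,0 dof=1 J1 → L=3 J1=2 J2=0
R@1,2 dof=1 J1 → L=3 J1=3 J2=0
M=3(L−1)−2J1−J2=3·2−2·3−0=0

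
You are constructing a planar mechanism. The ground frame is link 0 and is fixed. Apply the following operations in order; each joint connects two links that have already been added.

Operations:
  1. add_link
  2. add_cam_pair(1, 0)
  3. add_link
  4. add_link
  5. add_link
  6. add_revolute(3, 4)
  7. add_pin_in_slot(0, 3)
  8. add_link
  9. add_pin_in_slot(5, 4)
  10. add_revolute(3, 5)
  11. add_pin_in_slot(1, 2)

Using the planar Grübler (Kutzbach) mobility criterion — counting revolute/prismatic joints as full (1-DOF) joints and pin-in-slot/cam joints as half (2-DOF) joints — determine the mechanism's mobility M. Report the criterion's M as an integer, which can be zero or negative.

[1;0;0] (link 0 is ground)
L+ [2;0;0]
C(1,0)∈J2 [2;0;1]
L+ [3;0;1]
L+ [4;0;1]
L+ [5;0;1]
R(3,4)∈J1 [5;1;1]
PS(0,3)∈J2 [5;1;2]
L+ [6;1;2]
PS(5,4)∈J2 [6;1;3]
R(3,5)∈J1 [6;2;3]
PS(1,2)∈J2 [6;2;4]
mobility = 15 − 4 − 4 = 7

M = 7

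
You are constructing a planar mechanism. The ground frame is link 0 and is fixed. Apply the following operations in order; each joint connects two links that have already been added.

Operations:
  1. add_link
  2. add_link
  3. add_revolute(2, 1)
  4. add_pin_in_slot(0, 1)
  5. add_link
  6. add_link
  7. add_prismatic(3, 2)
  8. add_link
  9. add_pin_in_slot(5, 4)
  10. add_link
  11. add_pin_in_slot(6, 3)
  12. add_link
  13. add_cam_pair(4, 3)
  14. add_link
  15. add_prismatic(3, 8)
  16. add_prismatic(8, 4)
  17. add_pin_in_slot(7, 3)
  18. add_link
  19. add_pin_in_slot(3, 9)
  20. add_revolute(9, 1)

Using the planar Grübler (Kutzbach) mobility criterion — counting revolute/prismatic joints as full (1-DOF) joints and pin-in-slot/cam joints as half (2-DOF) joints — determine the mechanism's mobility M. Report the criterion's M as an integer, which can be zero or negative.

(L,J1,J2)=(1,0,0); link0 fixed
link1: (2,0,0)
link2: (3,0,0)
R 2-1 [J1]: (3,1,0)
PS 0-1 [J2]: (3,1,1)
link3: (4,1,1)
link4: (5,1,1)
P 3-2 [J1]: (5,2,1)
link5: (6,2,1)
PS 5-4 [J2]: (6,2,2)
link6: (7,2,2)
PS 6-3 [J2]: (7,2,3)
link7: (8,2,3)
C 4-3 [J2]: (8,2,4)
link8: (9,2,4)
P 3-8 [J1]: (9,3,4)
P 8-4 [J1]: (9,4,4)
PS 7-3 [J2]: (9,4,5)
link9: (10,4,5)
PS 3-9 [J2]: (10,4,6)
R 9-1 [J1]: (10,5,6)
Grübler: 3·9 − 2·5 − 6 = 11

M = 11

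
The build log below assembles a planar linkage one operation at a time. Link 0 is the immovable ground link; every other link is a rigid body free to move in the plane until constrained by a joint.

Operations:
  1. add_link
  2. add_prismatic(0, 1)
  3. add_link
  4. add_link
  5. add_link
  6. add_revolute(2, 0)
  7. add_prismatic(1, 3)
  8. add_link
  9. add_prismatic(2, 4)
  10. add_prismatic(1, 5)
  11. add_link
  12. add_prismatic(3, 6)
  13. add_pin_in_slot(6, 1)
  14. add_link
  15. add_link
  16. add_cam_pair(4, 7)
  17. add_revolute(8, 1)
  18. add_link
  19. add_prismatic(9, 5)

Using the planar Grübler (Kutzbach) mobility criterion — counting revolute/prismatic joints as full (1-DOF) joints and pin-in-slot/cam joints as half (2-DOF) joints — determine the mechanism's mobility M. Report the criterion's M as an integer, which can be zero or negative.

(L,J1,J2)=(1,0,0); link0 fixed
link1: (2,0,0)
P 0-1 [J1]: (2,1,0)
link2: (3,1,0)
link3: (4,1,0)
link4: (5,1,0)
R 2-0 [J1]: (5,2,0)
P 1-3 [J1]: (5,3,0)
link5: (6,3,0)
P 2-4 [J1]: (6,4,0)
P 1-5 [J1]: (6,5,0)
link6: (7,5,0)
P 3-6 [J1]: (7,6,0)
PS 6-1 [J2]: (7,6,1)
link7: (8,6,1)
link8: (9,6,1)
C 4-7 [J2]: (9,6,2)
R 8-1 [J1]: (9,7,2)
link9: (10,7,2)
P 9-5 [J1]: (10,8,2)
Grübler: 3·9 − 2·8 − 2 = 9

M = 9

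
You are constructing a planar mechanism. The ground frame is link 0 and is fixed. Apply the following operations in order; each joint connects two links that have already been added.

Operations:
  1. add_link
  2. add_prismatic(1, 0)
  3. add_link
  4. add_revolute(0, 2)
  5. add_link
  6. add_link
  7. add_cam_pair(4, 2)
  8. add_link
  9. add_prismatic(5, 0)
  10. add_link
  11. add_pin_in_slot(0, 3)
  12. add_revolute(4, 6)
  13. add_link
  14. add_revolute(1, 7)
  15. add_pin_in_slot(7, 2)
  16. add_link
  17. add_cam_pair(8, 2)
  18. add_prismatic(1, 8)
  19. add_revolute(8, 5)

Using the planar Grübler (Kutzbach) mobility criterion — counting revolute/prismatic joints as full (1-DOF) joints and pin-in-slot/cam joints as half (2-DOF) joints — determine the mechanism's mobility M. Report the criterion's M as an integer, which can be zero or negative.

M = 6

[1;0;0] (link 0 is ground)
L+ [2;0;0]
P(1,0)∈J1 [2;1;0]
L+ [3;1;0]
R(0,2)∈J1 [3;2;0]
L+ [4;2;0]
L+ [5;2;0]
C(4,2)∈J2 [5;2;1]
L+ [6;2;1]
P(5,0)∈J1 [6;3;1]
L+ [7;3;1]
PS(0,3)∈J2 [7;3;2]
R(4,6)∈J1 [7;4;2]
L+ [8;4;2]
R(1,7)∈J1 [8;5;2]
PS(7,2)∈J2 [8;5;3]
L+ [9;5;3]
C(8,2)∈J2 [9;5;4]
P(1,8)∈J1 [9;6;4]
R(8,5)∈J1 [9;7;4]
mobility = 24 − 14 − 4 = 6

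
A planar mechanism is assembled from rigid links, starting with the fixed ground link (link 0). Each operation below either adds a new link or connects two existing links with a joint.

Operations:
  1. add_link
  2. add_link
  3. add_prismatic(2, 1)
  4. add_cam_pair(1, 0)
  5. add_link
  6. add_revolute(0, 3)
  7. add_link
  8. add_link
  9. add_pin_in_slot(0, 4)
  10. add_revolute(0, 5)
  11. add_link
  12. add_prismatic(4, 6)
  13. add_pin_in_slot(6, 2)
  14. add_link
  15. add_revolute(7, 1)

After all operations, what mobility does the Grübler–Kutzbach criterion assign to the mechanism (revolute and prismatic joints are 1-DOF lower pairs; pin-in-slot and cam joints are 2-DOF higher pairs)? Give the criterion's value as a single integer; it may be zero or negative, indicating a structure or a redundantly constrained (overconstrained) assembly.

M = 8

[1;0;0] (link 0 is ground)
L+ [2;0;0]
L+ [3;0;0]
P(2,1)∈J1 [3;1;0]
C(1,0)∈J2 [3;1;1]
L+ [4;1;1]
R(0,3)∈J1 [4;2;1]
L+ [5;2;1]
L+ [6;2;1]
PS(0,4)∈J2 [6;2;2]
R(0,5)∈J1 [6;3;2]
L+ [7;3;2]
P(4,6)∈J1 [7;4;2]
PS(6,2)∈J2 [7;4;3]
L+ [8;4;3]
R(7,1)∈J1 [8;5;3]
mobility = 21 − 10 − 3 = 8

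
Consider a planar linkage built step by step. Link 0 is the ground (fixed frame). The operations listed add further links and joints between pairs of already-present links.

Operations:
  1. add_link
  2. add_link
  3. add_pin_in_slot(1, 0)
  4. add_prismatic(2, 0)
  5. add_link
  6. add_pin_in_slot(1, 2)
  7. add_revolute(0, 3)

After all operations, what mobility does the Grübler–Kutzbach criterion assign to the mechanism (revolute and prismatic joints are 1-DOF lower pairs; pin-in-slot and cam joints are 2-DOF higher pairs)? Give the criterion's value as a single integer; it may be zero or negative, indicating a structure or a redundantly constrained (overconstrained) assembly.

[1;0;0] (link 0 is ground)
L+ [2;0;0]
L+ [3;0;0]
PS(1,0)∈J2 [3;0;1]
P(2,0)∈J1 [3;1;1]
L+ [4;1;1]
PS(1,2)∈J2 [4;1;2]
R(0,3)∈J1 [4;2;2]
mobility = 9 − 4 − 2 = 3

M = 3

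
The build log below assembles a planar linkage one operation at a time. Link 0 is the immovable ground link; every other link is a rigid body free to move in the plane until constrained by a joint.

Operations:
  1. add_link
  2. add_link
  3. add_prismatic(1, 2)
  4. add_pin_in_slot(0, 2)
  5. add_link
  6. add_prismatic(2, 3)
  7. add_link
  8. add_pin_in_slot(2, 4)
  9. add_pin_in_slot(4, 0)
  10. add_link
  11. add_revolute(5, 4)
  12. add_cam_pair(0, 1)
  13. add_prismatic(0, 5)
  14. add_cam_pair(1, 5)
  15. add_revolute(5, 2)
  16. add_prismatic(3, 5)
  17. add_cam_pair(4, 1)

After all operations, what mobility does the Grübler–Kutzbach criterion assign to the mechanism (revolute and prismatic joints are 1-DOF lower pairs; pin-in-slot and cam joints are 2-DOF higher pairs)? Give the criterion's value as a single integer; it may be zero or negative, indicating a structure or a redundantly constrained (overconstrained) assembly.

M = -3

link 0 = ground. State L|J1|J2 = 1|0|0
+link1  2|0|0
+link2  3|0|0
P(1,2) f=1→J1  3|1|0
PS(0,2) f=2→J2  3|1|1
+link3  4|1|1
P(2,3) f=1→J1  4|2|1
+link4  5|2|1
PS(2,4) f=2→J2  5|2|2
PS(4,0) f=2→J2  5|2|3
+link5  6|2|3
R(5,4) f=1→J1  6|3|3
C(0,1) f=2→J2  6|3|4
P(0,5) f=1→J1  6|4|4
C(1,5) f=2→J2  6|4|5
R(5,2) f=1→J1  6|5|5
P(3,5) f=1→J1  6|6|5
C(4,1) f=2→J2  6|6|6
M = 3(6−1)−2·6−6 = 15−12−6 = -3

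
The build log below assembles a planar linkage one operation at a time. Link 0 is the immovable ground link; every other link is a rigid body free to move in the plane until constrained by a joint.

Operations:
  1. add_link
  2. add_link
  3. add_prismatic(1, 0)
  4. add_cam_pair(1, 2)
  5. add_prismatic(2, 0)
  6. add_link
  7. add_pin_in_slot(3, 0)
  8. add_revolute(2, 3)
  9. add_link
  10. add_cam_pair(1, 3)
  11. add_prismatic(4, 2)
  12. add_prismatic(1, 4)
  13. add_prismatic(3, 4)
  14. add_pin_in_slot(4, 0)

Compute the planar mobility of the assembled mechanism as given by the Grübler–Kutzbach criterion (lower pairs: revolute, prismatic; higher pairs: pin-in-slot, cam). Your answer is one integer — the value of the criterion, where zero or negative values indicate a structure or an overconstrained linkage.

[1;0;0] (link 0 is ground)
L+ [2;0;0]
L+ [3;0;0]
P(1,0)∈J1 [3;1;0]
C(1,2)∈J2 [3;1;1]
P(2,0)∈J1 [3;2;1]
L+ [4;2;1]
PS(3,0)∈J2 [4;2;2]
R(2,3)∈J1 [4;3;2]
L+ [5;3;2]
C(1,3)∈J2 [5;3;3]
P(4,2)∈J1 [5;4;3]
P(1,4)∈J1 [5;5;3]
P(3,4)∈J1 [5;6;3]
PS(4,0)∈J2 [5;6;4]
mobility = 12 − 12 − 4 = -4

M = -4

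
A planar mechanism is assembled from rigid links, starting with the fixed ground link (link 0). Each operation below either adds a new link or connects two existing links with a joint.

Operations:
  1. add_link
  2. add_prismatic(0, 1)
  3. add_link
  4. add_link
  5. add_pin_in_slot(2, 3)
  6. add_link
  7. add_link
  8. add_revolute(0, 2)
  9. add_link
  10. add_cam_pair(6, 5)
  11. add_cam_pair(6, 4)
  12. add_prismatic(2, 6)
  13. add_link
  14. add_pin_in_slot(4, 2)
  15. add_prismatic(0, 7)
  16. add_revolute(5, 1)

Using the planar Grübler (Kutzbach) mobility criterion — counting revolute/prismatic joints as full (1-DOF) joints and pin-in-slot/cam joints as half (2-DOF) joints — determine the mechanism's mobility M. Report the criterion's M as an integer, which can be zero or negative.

L=1 J1=0 J2=0
add link → L=2 J1=0 J2=0
P@0,1 dof=1 J1 → L=2 J1=1 J2=0
add link → L=3 J1=1 J2=0
add link → L=4 J1=1 J2=0
PS@2,3 dof=2 J2 → L=4 J1=1 J2=1
add link → L=5 J1=1 J2=1
add link → L=6 J1=1 J2=1
R@0,2 dof=1 J1 → L=6 J1=2 J2=1
add link → L=7 J1=2 J2=1
C@6,5 dof=2 J2 → L=7 J1=2 J2=2
C@6,4 dof=2 J2 → L=7 J1=2 J2=3
P@2,6 dof=1 J1 → L=7 J1=3 J2=3
add link → L=8 J1=3 J2=3
PS@4,2 dof=2 J2 → L=8 J1=3 J2=4
P@0,7 dof=1 J1 → L=8 J1=4 J2=4
R@5,1 dof=1 J1 → L=8 J1=5 J2=4
M=3(L−1)−2J1−J2=3·7−2·5−4=7

M = 7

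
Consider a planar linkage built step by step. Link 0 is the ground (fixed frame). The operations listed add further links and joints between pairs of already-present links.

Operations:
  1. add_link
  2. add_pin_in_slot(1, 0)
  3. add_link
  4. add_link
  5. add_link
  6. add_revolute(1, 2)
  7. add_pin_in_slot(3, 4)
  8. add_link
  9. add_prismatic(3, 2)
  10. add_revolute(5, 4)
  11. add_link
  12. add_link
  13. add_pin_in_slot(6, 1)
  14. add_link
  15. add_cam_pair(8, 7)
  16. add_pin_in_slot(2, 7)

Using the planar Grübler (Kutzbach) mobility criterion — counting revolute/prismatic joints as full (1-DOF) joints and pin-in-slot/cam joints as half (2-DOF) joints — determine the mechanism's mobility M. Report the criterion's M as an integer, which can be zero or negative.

link 0 = ground. State L|J1|J2 = 1|0|0
+link1  2|0|0
PS(1,0) f=2→J2  2|0|1
+link2  3|0|1
+link3  4|0|1
+link4  5|0|1
R(1,2) f=1→J1  5|1|1
PS(3,4) f=2→J2  5|1|2
+link5  6|1|2
P(3,2) f=1→J1  6|2|2
R(5,4) f=1→J1  6|3|2
+link6  7|3|2
+link7  8|3|2
PS(6,1) f=2→J2  8|3|3
+link8  9|3|3
C(8,7) f=2→J2  9|3|4
PS(2,7) f=2→J2  9|3|5
M = 3(9−1)−2·3−5 = 24−6−5 = 13

M = 13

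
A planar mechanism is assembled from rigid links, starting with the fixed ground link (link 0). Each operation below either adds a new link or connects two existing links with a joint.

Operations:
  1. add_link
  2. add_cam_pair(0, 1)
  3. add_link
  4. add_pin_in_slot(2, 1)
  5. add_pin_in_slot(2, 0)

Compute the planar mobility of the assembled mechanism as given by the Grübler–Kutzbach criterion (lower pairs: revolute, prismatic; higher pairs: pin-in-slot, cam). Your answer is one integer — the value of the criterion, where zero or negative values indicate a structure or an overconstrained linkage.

(L,J1,J2)=(1,0,0); link0 fixed
link1: (2,0,0)
C 0-1 [J2]: (2,0,1)
link2: (3,0,1)
PS 2-1 [J2]: (3,0,2)
PS 2-0 [J2]: (3,0,3)
Grübler: 3·2 − 2·0 − 3 = 3

M = 3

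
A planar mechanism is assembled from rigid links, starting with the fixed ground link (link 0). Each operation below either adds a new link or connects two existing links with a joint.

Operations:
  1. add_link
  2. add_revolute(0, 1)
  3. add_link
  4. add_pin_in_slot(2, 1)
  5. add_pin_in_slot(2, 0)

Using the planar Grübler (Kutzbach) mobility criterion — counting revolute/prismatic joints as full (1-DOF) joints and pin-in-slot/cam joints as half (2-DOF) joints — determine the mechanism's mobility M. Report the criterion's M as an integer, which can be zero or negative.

(L,J1,J2)=(1,0,0); link0 fixed
link1: (2,0,0)
R 0-1 [J1]: (2,1,0)
link2: (3,1,0)
PS 2-1 [J2]: (3,1,1)
PS 2-0 [J2]: (3,1,2)
Grübler: 3·2 − 2·1 − 2 = 2

M = 2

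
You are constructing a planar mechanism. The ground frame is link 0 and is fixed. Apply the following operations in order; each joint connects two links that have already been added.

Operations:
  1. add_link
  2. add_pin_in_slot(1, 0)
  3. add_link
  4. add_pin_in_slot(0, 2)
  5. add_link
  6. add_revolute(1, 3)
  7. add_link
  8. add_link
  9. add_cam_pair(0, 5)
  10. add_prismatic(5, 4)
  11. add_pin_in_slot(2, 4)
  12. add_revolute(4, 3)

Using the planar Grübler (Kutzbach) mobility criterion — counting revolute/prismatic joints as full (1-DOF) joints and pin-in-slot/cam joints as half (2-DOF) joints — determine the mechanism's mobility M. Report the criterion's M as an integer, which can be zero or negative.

M = 5

(L,J1,J2)=(1,0,0); link0 fixed
link1: (2,0,0)
PS 1-0 [J2]: (2,0,1)
link2: (3,0,1)
PS 0-2 [J2]: (3,0,2)
link3: (4,0,2)
R 1-3 [J1]: (4,1,2)
link4: (5,1,2)
link5: (6,1,2)
C 0-5 [J2]: (6,1,3)
P 5-4 [J1]: (6,2,3)
PS 2-4 [J2]: (6,2,4)
R 4-3 [J1]: (6,3,4)
Grübler: 3·5 − 2·3 − 4 = 5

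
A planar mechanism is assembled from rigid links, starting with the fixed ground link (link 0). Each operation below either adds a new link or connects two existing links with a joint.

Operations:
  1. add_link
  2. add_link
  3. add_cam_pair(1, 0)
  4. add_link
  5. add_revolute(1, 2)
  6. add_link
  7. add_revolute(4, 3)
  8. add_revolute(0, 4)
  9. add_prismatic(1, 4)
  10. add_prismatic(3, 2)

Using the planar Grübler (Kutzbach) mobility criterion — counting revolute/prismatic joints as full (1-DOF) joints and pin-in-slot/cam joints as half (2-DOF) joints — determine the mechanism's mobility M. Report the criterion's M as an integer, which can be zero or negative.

link 0 = ground. State L|J1|J2 = 1|0|0
+link1  2|0|0
+link2  3|0|0
C(1,0) f=2→J2  3|0|1
+link3  4|0|1
R(1,2) f=1→J1  4|1|1
+link4  5|1|1
R(4,3) f=1→J1  5|2|1
R(0,4) f=1→J1  5|3|1
P(1,4) f=1→J1  5|4|1
P(3,2) f=1→J1  5|5|1
M = 3(5−1)−2·5−1 = 12−10−1 = 1

M = 1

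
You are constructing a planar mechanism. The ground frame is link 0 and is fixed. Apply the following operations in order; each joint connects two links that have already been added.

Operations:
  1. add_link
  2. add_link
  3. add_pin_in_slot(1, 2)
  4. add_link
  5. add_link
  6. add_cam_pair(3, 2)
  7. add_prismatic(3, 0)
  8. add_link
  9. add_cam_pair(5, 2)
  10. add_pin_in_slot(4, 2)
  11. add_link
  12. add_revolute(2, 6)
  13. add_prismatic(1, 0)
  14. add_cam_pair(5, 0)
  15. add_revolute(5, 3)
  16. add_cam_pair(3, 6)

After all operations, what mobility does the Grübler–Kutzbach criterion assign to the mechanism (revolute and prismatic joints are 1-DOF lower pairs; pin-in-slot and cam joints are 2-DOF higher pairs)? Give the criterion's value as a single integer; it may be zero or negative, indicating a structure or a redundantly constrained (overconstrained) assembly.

[1;0;0] (link 0 is ground)
L+ [2;0;0]
L+ [3;0;0]
PS(1,2)∈J2 [3;0;1]
L+ [4;0;1]
L+ [5;0;1]
C(3,2)∈J2 [5;0;2]
P(3,0)∈J1 [5;1;2]
L+ [6;1;2]
C(5,2)∈J2 [6;1;3]
PS(4,2)∈J2 [6;1;4]
L+ [7;1;4]
R(2,6)∈J1 [7;2;4]
P(1,0)∈J1 [7;3;4]
C(5,0)∈J2 [7;3;5]
R(5,3)∈J1 [7;4;5]
C(3,6)∈J2 [7;4;6]
mobility = 18 − 8 − 6 = 4

M = 4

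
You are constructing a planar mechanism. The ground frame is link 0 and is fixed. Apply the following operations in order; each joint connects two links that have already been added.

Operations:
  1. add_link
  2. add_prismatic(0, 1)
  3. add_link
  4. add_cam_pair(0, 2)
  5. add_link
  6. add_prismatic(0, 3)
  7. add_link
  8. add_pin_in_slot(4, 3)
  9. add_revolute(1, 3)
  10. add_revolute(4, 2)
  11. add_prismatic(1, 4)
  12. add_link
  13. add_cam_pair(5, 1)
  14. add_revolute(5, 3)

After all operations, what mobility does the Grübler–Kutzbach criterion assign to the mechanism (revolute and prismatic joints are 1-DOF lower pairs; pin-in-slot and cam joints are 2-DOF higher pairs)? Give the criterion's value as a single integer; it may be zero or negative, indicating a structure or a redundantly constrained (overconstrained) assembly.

ground; <1,0,0>
#1 <2,0,0>
P:0↔1 J1 <2,1,0>
#2 <3,1,0>
C:0↔2 J2 <3,1,1>
#3 <4,1,1>
P:0↔3 J1 <4,2,1>
#4 <5,2,1>
PS:4↔3 J2 <5,2,2>
R:1↔3 J1 <5,3,2>
R:4↔2 J1 <5,4,2>
P:1↔4 J1 <5,5,2>
#5 <6,5,2>
C:5↔1 J2 <6,5,3>
R:5↔3 J1 <6,6,3>
3×5 − 2×6 − 1×3 = 0

M = 0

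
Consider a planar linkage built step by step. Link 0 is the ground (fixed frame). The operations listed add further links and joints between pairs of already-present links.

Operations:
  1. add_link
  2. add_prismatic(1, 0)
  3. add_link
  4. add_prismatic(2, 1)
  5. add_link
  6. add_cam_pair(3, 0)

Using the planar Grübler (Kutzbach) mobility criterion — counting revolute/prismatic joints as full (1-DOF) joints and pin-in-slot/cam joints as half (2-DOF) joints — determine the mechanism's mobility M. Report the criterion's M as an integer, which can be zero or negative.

M = 4

[1;0;0] (link 0 is ground)
L+ [2;0;0]
P(1,0)∈J1 [2;1;0]
L+ [3;1;0]
P(2,1)∈J1 [3;2;0]
L+ [4;2;0]
C(3,0)∈J2 [4;2;1]
mobility = 9 − 4 − 1 = 4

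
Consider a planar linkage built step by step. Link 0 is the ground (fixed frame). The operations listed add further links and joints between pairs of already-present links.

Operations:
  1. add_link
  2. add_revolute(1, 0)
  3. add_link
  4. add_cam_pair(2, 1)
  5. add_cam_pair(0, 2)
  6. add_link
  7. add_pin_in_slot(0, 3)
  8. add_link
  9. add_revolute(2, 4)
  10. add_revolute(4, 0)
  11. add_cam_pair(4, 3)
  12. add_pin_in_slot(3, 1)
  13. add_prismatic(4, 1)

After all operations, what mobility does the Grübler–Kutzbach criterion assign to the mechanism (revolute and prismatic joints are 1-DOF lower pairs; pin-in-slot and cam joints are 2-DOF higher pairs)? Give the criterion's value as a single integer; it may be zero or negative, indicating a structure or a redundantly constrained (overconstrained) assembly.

M = -1

ground; <1,0,0>
#1 <2,0,0>
R:1↔0 J1 <2,1,0>
#2 <3,1,0>
C:2↔1 J2 <3,1,1>
C:0↔2 J2 <3,1,2>
#3 <4,1,2>
PS:0↔3 J2 <4,1,3>
#4 <5,1,3>
R:2↔4 J1 <5,2,3>
R:4↔0 J1 <5,3,3>
C:4↔3 J2 <5,3,4>
PS:3↔1 J2 <5,3,5>
P:4↔1 J1 <5,4,5>
3×4 − 2×4 − 1×5 = -1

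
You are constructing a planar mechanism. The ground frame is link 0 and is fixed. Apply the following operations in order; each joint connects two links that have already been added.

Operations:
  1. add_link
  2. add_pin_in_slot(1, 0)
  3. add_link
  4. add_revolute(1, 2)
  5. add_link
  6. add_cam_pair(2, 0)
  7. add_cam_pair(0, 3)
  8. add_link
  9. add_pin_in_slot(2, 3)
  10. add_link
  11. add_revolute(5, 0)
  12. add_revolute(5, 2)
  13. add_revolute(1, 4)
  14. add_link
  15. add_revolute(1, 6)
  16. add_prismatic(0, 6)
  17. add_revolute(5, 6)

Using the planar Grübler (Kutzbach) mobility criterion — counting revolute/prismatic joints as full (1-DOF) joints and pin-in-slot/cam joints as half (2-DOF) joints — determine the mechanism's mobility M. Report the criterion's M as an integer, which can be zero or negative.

M = 0

[1;0;0] (link 0 is ground)
L+ [2;0;0]
PS(1,0)∈J2 [2;0;1]
L+ [3;0;1]
R(1,2)∈J1 [3;1;1]
L+ [4;1;1]
C(2,0)∈J2 [4;1;2]
C(0,3)∈J2 [4;1;3]
L+ [5;1;3]
PS(2,3)∈J2 [5;1;4]
L+ [6;1;4]
R(5,0)∈J1 [6;2;4]
R(5,2)∈J1 [6;3;4]
R(1,4)∈J1 [6;4;4]
L+ [7;4;4]
R(1,6)∈J1 [7;5;4]
P(0,6)∈J1 [7;6;4]
R(5,6)∈J1 [7;7;4]
mobility = 18 − 14 − 4 = 0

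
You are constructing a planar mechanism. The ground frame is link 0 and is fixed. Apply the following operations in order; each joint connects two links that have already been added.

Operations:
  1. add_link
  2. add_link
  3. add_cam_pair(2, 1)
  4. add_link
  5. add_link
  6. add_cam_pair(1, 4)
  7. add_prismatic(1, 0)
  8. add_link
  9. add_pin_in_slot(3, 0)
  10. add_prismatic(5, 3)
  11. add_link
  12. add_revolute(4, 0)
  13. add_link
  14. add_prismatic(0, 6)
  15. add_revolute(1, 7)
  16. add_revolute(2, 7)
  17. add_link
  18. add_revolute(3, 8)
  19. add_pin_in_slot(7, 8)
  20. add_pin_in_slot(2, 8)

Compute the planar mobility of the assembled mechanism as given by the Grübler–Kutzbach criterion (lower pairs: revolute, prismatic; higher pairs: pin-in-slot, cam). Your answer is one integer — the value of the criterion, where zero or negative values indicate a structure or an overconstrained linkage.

M = 5

[1;0;0] (link 0 is ground)
L+ [2;0;0]
L+ [3;0;0]
C(2,1)∈J2 [3;0;1]
L+ [4;0;1]
L+ [5;0;1]
C(1,4)∈J2 [5;0;2]
P(1,0)∈J1 [5;1;2]
L+ [6;1;2]
PS(3,0)∈J2 [6;1;3]
P(5,3)∈J1 [6;2;3]
L+ [7;2;3]
R(4,0)∈J1 [7;3;3]
L+ [8;3;3]
P(0,6)∈J1 [8;4;3]
R(1,7)∈J1 [8;5;3]
R(2,7)∈J1 [8;6;3]
L+ [9;6;3]
R(3,8)∈J1 [9;7;3]
PS(7,8)∈J2 [9;7;4]
PS(2,8)∈J2 [9;7;5]
mobility = 24 − 14 − 5 = 5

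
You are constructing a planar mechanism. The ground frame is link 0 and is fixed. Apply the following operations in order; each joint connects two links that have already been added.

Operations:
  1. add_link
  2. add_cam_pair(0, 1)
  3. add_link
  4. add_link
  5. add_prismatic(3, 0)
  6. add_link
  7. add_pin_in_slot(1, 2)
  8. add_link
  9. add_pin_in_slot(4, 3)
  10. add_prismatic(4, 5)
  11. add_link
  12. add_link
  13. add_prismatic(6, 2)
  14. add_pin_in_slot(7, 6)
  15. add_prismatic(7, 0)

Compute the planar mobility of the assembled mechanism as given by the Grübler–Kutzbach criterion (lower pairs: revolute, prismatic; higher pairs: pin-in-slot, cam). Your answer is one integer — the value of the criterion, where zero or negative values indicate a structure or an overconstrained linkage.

M = 9

ground; <1,0,0>
#1 <2,0,0>
C:0↔1 J2 <2,0,1>
#2 <3,0,1>
#3 <4,0,1>
P:3↔0 J1 <4,1,1>
#4 <5,1,1>
PS:1↔2 J2 <5,1,2>
#5 <6,1,2>
PS:4↔3 J2 <6,1,3>
P:4↔5 J1 <6,2,3>
#6 <7,2,3>
#7 <8,2,3>
P:6↔2 J1 <8,3,3>
PS:7↔6 J2 <8,3,4>
P:7↔0 J1 <8,4,4>
3×7 − 2×4 − 1×4 = 9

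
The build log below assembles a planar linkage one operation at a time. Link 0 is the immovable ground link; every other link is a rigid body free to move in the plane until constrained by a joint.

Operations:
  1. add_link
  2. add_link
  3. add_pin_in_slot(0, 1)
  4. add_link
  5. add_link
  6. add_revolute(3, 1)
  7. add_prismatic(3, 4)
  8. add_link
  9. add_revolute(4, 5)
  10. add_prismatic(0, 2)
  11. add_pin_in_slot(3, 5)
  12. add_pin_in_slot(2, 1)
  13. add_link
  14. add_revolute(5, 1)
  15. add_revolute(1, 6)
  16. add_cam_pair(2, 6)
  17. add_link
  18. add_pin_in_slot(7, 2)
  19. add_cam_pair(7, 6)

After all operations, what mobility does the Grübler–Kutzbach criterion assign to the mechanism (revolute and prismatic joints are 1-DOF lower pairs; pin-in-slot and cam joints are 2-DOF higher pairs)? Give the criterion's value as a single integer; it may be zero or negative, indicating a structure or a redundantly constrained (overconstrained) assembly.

M = 3

(L,J1,J2)=(1,0,0); link0 fixed
link1: (2,0,0)
link2: (3,0,0)
PS 0-1 [J2]: (3,0,1)
link3: (4,0,1)
link4: (5,0,1)
R 3-1 [J1]: (5,1,1)
P 3-4 [J1]: (5,2,1)
link5: (6,2,1)
R 4-5 [J1]: (6,3,1)
P 0-2 [J1]: (6,4,1)
PS 3-5 [J2]: (6,4,2)
PS 2-1 [J2]: (6,4,3)
link6: (7,4,3)
R 5-1 [J1]: (7,5,3)
R 1-6 [J1]: (7,6,3)
C 2-6 [J2]: (7,6,4)
link7: (8,6,4)
PS 7-2 [J2]: (8,6,5)
C 7-6 [J2]: (8,6,6)
Grübler: 3·7 − 2·6 − 6 = 3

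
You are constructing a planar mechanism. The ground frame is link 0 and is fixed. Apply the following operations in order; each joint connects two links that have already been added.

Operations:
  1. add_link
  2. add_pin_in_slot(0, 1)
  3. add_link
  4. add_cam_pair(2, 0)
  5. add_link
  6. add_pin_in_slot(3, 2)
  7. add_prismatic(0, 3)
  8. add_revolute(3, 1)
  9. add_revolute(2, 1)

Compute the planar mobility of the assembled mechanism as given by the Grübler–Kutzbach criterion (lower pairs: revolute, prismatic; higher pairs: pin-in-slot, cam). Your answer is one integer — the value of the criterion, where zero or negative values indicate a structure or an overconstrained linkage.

[1;0;0] (link 0 is ground)
L+ [2;0;0]
PS(0,1)∈J2 [2;0;1]
L+ [3;0;1]
C(2,0)∈J2 [3;0;2]
L+ [4;0;2]
PS(3,2)∈J2 [4;0;3]
P(0,3)∈J1 [4;1;3]
R(3,1)∈J1 [4;2;3]
R(2,1)∈J1 [4;3;3]
mobility = 9 − 6 − 3 = 0

M = 0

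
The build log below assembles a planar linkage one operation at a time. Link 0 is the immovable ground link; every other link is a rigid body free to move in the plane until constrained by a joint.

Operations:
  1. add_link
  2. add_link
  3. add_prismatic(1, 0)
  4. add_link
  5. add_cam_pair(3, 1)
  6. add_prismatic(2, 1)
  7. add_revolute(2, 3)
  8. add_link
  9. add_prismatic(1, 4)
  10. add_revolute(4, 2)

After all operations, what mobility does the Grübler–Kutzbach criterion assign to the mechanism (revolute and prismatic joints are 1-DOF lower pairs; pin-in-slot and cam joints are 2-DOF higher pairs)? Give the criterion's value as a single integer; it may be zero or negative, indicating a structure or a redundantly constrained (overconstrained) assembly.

M = 1

(L,J1,J2)=(1,0,0); link0 fixed
link1: (2,0,0)
link2: (3,0,0)
P 1-0 [J1]: (3,1,0)
link3: (4,1,0)
C 3-1 [J2]: (4,1,1)
P 2-1 [J1]: (4,2,1)
R 2-3 [J1]: (4,3,1)
link4: (5,3,1)
P 1-4 [J1]: (5,4,1)
R 4-2 [J1]: (5,5,1)
Grübler: 3·4 − 2·5 − 1 = 1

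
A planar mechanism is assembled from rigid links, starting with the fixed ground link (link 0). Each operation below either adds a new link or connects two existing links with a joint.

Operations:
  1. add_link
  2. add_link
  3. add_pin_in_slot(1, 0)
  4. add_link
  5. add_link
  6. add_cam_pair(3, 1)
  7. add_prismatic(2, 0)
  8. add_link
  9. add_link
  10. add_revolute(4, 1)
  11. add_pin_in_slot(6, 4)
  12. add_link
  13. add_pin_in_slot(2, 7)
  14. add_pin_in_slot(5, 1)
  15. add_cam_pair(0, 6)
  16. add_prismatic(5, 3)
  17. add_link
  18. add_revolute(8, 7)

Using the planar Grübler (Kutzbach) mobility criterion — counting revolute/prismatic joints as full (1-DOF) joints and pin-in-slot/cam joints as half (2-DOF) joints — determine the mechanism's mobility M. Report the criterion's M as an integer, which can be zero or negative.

[1;0;0] (link 0 is ground)
L+ [2;0;0]
L+ [3;0;0]
PS(1,0)∈J2 [3;0;1]
L+ [4;0;1]
L+ [5;0;1]
C(3,1)∈J2 [5;0;2]
P(2,0)∈J1 [5;1;2]
L+ [6;1;2]
L+ [7;1;2]
R(4,1)∈J1 [7;2;2]
PS(6,4)∈J2 [7;2;3]
L+ [8;2;3]
PS(2,7)∈J2 [8;2;4]
PS(5,1)∈J2 [8;2;5]
C(0,6)∈J2 [8;2;6]
P(5,3)∈J1 [8;3;6]
L+ [9;3;6]
R(8,7)∈J1 [9;4;6]
mobility = 24 − 8 − 6 = 10

M = 10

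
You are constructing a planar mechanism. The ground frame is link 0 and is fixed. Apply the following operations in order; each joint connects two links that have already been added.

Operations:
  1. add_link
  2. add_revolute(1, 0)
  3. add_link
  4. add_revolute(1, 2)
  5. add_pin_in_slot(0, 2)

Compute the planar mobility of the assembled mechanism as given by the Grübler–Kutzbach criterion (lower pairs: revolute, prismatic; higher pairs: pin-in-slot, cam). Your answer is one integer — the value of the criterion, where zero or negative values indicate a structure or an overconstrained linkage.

M = 1

(L,J1,J2)=(1,0,0); link0 fixed
link1: (2,0,0)
R 1-0 [J1]: (2,1,0)
link2: (3,1,0)
R 1-2 [J1]: (3,2,0)
PS 0-2 [J2]: (3,2,1)
Grübler: 3·2 − 2·2 − 1 = 1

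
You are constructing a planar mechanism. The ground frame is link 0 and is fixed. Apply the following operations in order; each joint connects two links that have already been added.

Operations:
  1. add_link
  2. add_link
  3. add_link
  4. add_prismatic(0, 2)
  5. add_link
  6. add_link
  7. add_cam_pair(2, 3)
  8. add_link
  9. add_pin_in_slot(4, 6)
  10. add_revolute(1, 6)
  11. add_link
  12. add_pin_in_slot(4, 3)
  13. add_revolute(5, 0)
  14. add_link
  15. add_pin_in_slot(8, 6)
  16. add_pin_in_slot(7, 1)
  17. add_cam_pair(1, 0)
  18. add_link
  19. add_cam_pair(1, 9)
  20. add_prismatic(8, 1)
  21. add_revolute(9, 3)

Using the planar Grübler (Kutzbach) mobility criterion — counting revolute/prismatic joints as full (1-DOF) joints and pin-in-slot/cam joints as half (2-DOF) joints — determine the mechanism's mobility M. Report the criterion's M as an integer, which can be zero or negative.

ground; <1,0,0>
#1 <2,0,0>
#2 <3,0,0>
#3 <4,0,0>
P:0↔2 J1 <4,1,0>
#4 <5,1,0>
#5 <6,1,0>
C:2↔3 J2 <6,1,1>
#6 <7,1,1>
PS:4↔6 J2 <7,1,2>
R:1↔6 J1 <7,2,2>
#7 <8,2,2>
PS:4↔3 J2 <8,2,3>
R:5↔0 J1 <8,3,3>
#8 <9,3,3>
PS:8↔6 J2 <9,3,4>
PS:7↔1 J2 <9,3,5>
C:1↔0 J2 <9,3,6>
#9 <10,3,6>
C:1↔9 J2 <10,3,7>
P:8↔1 J1 <10,4,7>
R:9↔3 J1 <10,5,7>
3×9 − 2×5 − 1×7 = 10

M = 10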